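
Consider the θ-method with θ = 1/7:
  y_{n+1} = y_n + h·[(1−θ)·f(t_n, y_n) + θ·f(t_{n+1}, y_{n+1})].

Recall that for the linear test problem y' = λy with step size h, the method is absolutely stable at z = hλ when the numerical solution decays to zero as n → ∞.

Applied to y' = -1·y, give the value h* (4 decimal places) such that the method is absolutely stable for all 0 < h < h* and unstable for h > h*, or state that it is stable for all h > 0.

(-2.8000,0); λ=-1 ⇒ h* = (14/5)/1 = 2.8000.

Set f=λy, z=hλ:
  y_{n+1} = y_n + z·[6/7·y_n + 1/7·y_{n+1}] ⇒ (1 − 1/7z)y_{n+1} = (1 + 6/7z)y_n
  R(z) = (1 + 6/7z)/(1 − 1/7z).

Solve |R(x)|<1 on ℝ⁻.
x=-1.41: |R|=0.1736
R=−1: 1+6/7x = −1+1/7x ⇒ -5/7x=2 ⇒ x=2/(-5/7)=-2.8000
Confirm numerically:
  x=-2.721: |R|=0.95937 <1
  x=-2.624: |R|=0.90856 <1
  x=-2.391: |R|=0.78224 <1
  x=-2.065: |R|=0.59459 <1
  x=-3.398: |R|=1.28756 >1
  x=-2.821: |R|=1.01069 >1
So |R|<1 on (-2.8000, 0).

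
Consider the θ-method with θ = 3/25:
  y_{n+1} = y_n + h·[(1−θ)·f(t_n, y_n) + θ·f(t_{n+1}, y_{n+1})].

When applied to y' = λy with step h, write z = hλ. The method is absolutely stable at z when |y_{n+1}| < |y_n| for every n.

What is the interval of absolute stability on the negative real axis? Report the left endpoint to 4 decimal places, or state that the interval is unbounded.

With y'=λy (z=hλ):
  y_{n+1} = y_n + z·[22/25·y_n + 3/25·y_{n+1}] ⇒ (1 − 3/25z)y_{n+1} = (1 + 22/25z)y_n
  Hence R(z) = (1 + 22/25z)/(1 − 3/25z).

Solve |R(x)|<1 on ℝ⁻.
x=-0.53: |R|=0.5017
R=−1: 1+22/25x = −1+3/25x ⇒ -19/25x=2 ⇒ x=2/(-19/25)=-2.6316
Confirm numerically:
  x=-2.239: |R|=0.76483 <1
  x=-2.218: |R|=0.75175 <1
  x=-1.698: |R|=0.41058 <1
  x=-1.569: |R|=0.32040 <1
  x=-3.191: |R|=1.30744 >1
  x=-3.016: |R|=1.21452 >1
So |R|<1 on (-2.6316, 0).

z∈(-2.6316,0).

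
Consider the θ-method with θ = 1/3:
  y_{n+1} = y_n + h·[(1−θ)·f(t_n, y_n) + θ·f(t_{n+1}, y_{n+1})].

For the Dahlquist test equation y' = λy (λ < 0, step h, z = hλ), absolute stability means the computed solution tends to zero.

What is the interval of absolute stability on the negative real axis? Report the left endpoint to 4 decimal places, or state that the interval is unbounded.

(-6.0000, 0).

Test eqn y'=λy, z=hλ:
  y_{n+1} = y_n + z·[2/3·y_n + 1/3·y_{n+1}] ⇒ (1 − 1/3z)y_{n+1} = (1 + 2/3z)y_n
  so R(z) = (1 + 2/3z)/(1 − 1/3z).

Need |R(x)|<1, x<0.
x=-1.71: |R|=0.0892
R=−1: 1+2/3x = −1+1/3x ⇒ -1/3x=2 ⇒ x=2/(-1/3)=-6.0000
Confirm numerically:
  x=-4.042: |R|=0.72195 <1
  x=-3.380: |R|=0.58934 <1
  x=-3.059: |R|=0.51461 <1
  x=-6.220: |R|=1.02386 >1
  x=-6.138: |R|=1.01510 >1
So |R|<1 on (-6.0000, 0).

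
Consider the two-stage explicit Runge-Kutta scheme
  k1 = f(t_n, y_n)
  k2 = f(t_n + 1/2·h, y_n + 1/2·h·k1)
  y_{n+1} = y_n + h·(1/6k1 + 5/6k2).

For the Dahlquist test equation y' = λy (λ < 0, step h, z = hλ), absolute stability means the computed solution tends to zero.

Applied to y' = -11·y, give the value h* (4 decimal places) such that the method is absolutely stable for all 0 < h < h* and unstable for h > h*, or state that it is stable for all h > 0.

With y'=λy (z=hλ):
  k1=λy_n ⇒ h·k1=z·y_n;  k2=λ(1+1/2z)y_n ⇒ h·k2=z(1+1/2z)y_n
  y_{n+1}/y_n = 1 + 1/6z + 5/6z(1+1/2z) = 1 + z + 5/12z²
  R(z) = 1 + z + 5/12z².

Need |R(x)|<1, x<0.
x=-0.96: |R|=0.4240
R=1: x+5/12x²=0 ⇒ x=−12/5=-2.4000; min R=1−1/(4·5/12)=0.4000>−1
Confirm numerically:
  x=-2.355: |R|=0.95584 <1
  x=-1.488: |R|=0.43456 <1
  x=-1.092: |R|=0.40486 <1
  x=-2.761: |R|=1.41530 >1
  x=-2.634: |R|=1.25681 >1
  x=-2.478: |R|=1.08054 >1
Stable set (-2.4000, 0).

(-2.4000,0); λ=-11 ⇒ h* = (12/5)/11 = 0.2182.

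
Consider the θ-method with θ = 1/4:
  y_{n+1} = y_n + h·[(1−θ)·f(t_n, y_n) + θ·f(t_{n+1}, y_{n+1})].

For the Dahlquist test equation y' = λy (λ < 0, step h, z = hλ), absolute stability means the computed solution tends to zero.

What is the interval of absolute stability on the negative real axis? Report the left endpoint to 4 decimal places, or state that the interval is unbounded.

z∈(-4.0000,0).

On y'=λy, z=hλ:
  y_{n+1} = y_n + z·[3/4·y_n + 1/4·y_{n+1}] ⇒ (1 − 1/4z)y_{n+1} = (1 + 3/4z)y_n
  ⇒ R(z) = (1 + 3/4z)/(1 − 1/4z).

Find x<0 with |R(x)|<1.
x=-0.54: |R|=0.5242
R=−1: 1+3/4x = −1+1/4x ⇒ -1/2x=2 ⇒ x=2/(-1/2)=-4.0000
Confirm numerically:
  x=-3.077: |R|=0.73916 <1
  x=-1.841: |R|=0.26074 <1
  x=-1.675: |R|=0.18062 <1
  x=-4.499: |R|=1.11743 >1
  x=-4.455: |R|=1.10763 >1
  x=-4.139: |R|=1.03416 >1
Stable set (-4.0000, 0).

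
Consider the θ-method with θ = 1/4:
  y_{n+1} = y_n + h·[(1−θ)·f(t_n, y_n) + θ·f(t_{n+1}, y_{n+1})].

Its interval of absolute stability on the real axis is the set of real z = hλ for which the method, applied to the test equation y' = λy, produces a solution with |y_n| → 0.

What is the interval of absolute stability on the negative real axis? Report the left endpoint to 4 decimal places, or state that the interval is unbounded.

(-4.0000, 0).

With y'=λy (z=hλ):
  y_{n+1} = y_n + z·[3/4·y_n + 1/4·y_{n+1}] ⇒ (1 − 1/4z)y_{n+1} = (1 + 3/4z)y_n
  Hence R(z) = (1 + 3/4z)/(1 − 1/4z).

Find x<0 with |R(x)|<1.
x=-1.75: |R|=0.2174
R=−1: 1+3/4x = −1+1/4x ⇒ -1/2x=2 ⇒ x=2/(-1/2)=-4.0000
Confirm numerically:
  x=-3.714: |R|=0.92585 <1
  x=-3.454: |R|=0.85350 <1
  x=-3.445: |R|=0.85091 <1
  x=-2.270: |R|=0.44817 <1
  x=-4.482: |R|=1.11365 >1
  x=-4.310: |R|=1.07461 >1
  x=-4.110: |R|=1.02713 >1
Stable set (-4.0000, 0).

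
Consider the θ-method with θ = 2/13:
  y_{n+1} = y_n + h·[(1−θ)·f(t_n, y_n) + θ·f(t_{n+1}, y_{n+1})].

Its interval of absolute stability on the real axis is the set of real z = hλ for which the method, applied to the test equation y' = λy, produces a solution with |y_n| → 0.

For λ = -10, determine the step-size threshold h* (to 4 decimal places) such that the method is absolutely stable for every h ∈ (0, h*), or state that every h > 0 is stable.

Test eqn y'=λy, z=hλ:
  y_{n+1} = y_n + z·[11/13·y_n + 2/13·y_{n+1}] ⇒ (1 − 2/13z)y_{n+1} = (1 + 11/13z)y_n
  R(z) = (1 + 11/13z)/(1 − 2/13z).

Solve |R(x)|<1 on ℝ⁻.
x=-1.02: |R|=0.1184
R=−1: 1+11/13x = −1+2/13x ⇒ -9/13x=2 ⇒ x=2/(-9/13)=-2.8889
Confirm numerically:
  x=-2.769: |R|=0.94180 <1
  x=-2.640: |R|=0.87746 <1
  x=-2.598: |R|=0.85612 <1
  x=-1.490: |R|=0.21214 <1
  x=-3.261: |R|=1.17155 >1
  x=-3.134: |R|=1.11449 >1
  x=-2.974: |R|=1.04043 >1
Stable set (-2.8889, 0).

(-2.8889,0); λ=-10 ⇒ h* = (26/9)/10 = 0.2889.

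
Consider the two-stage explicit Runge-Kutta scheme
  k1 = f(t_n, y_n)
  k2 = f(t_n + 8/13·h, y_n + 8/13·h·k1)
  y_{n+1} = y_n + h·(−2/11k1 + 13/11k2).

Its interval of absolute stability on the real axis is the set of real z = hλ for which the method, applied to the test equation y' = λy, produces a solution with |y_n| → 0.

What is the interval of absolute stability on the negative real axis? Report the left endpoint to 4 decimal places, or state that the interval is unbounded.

z∈(-1.3750,0).

With y'=λy (z=hλ):
  k1=λy_n ⇒ h·k1=z·y_n;  k2=λ(1+8/13z)y_n ⇒ h·k2=z(1+8/13z)y_n
  y_{n+1}/y_n = 1 − 2/11z + 13/11z(1+8/13z) = 1 + z + 8/11z²
  R(z) = 1 + z + 8/11z².

Boundary: |R(x)|=1, x<0.
x=-0.3: |R|=0.7655
R=1: x+8/11x²=0 ⇒ x=−11/8=-1.3750; min R=1−1/(4·8/11)=0.6562>−1
Confirm numerically:
  x=-0.976: |R|=0.71678 <1
  x=-0.849: |R|=0.67522 <1
  x=-0.761: |R|=0.66018 <1
  x=-1.974: |R|=1.85995 >1
  x=-1.715: |R|=1.42407 >1
  x=-1.396: |R|=1.02132 >1
Stable set (-1.3750, 0).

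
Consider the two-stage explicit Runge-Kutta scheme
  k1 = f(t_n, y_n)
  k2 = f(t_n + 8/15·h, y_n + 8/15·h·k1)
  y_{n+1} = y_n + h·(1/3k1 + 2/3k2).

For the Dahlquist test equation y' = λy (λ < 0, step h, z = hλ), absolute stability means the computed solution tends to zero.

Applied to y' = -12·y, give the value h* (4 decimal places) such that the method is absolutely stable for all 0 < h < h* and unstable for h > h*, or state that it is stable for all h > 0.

(-2.8125,0); λ=-12 ⇒ h* = (45/16)/12 = 0.2344.

Test eqn y'=λy, z=hλ:
  k1=λy_n ⇒ h·k1=z·y_n;  k2=λ(1+8/15z)y_n ⇒ h·k2=z(1+8/15z)y_n
  y_{n+1}/y_n = 1 + 1/3z + 2/3z(1+8/15z) = 1 + z + 16/45z²
  so R(z) = 1 + z + 16/45z².

Boundary: |R(x)|=1, x<0.
x=-0.86: |R|=0.4030
R=1: x+16/45x²=0 ⇒ x=−45/16=-2.8125; min R=1−1/(4·16/45)=0.2969>−1
Confirm numerically:
  x=-2.763: |R|=0.95137 <1
  x=-2.127: |R|=0.48158 <1
  x=-1.693: |R|=0.32611 <1
  x=-1.186: |R|=0.31412 <1
  x=-3.406: |R|=1.71874 >1
  x=-3.305: |R|=1.57874 >1
Stable set (-2.8125, 0).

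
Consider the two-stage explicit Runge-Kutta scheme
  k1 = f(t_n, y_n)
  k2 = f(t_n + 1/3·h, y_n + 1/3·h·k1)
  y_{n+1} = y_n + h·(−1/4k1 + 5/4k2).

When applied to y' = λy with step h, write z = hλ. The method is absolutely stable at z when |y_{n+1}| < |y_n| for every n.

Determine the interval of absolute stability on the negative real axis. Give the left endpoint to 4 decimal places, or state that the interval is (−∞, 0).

With y'=λy (z=hλ):
  k1=λy_n ⇒ h·k1=z·y_n;  k2=λ(1+1/3z)y_n ⇒ h·k2=z(1+1/3z)y_n
  y_{n+1}/y_n = 1 − 1/4z + 5/4z(1+1/3z) = 1 + z + 5/12z²
  so R(z) = 1 + z + 5/12z².

Boundary: |R(x)|=1, x<0.
x=-0.69: |R|=0.5084
R=1: x+5/12x²=0 ⇒ x=−12/5=-2.4000; min R=1−1/(4·5/12)=0.4000>−1
Confirm numerically:
  x=-2.347: |R|=0.94817 <1
  x=-1.839: |R|=0.57013 <1
  x=-1.264: |R|=0.40171 <1
  x=-2.957: |R|=1.68627 >1
  x=-2.638: |R|=1.26160 >1
So |R|<1 on (-2.4000, 0).

z∈(-2.4000,0).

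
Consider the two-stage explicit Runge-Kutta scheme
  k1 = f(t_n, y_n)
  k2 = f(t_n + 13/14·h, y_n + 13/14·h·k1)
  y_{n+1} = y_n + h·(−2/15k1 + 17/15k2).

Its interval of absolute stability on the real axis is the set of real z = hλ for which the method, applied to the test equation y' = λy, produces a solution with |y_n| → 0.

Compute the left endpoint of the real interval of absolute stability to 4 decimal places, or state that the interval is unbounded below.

With y'=λy (z=hλ):
  k1=λy_n ⇒ h·k1=z·y_n;  k2=λ(1+13/14z)y_n ⇒ h·k2=z(1+13/14z)y_n
  y_{n+1}/y_n = 1 − 2/15z + 17/15z(1+13/14z) = 1 + z + 221/210z²
  so R(z) = 1 + z + 221/210z².

Solve |R(x)|<1 on ℝ⁻.
x=-1.32: |R|=1.5137
R=1: x+221/210x²=0 ⇒ x=−210/221=-0.9502; min R=1−1/(4·221/210)=0.7624>−1
Confirm numerically:
  x=-0.709: |R|=0.82001 <1
  x=-0.606: |R|=0.78047 <1
  x=-0.445: |R|=0.76340 <1
  x=-1.449: |R|=1.76058 >1
  x=-1.205: |R|=1.32308 >1
So |R|<1 on (-0.9502, 0).

left endpoint -0.9502.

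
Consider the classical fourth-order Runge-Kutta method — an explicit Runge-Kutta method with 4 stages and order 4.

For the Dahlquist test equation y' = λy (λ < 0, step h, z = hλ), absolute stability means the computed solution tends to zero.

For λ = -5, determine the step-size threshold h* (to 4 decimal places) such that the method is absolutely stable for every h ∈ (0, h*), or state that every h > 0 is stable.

(-2.7853,0); λ=-5 ⇒ h* = 0.5571.

With y'=λy (z=hλ):
  order 4, 4-stage ⇒ R(z)=1+z+z^2/2+z^3/6+z^4/24
  (e.g. R(-1.64)=0.27106, |R|=0.27106)

Find x<0 with |R(x)|<1.
x=-1.64: |R|=0.2711
|R(-1.57)|=0.2706 |R(-1.09)|=0.3470 |R(-0.72)|=0.4882
Bisect:
  x_lo=-3.4158 |R|=2.4479  x_hi=-0.1551 |R|=0.8563
  mid=-1.78545 |R|=0.28327 →hi
  mid=-2.60062 |R|=0.75545 →hi
  mid=-3.00820 |R|=1.39149 →lo
  mid=-2.80441 |R|=1.02921 →lo
  mid=-2.70252 |R|=0.88220 →hi
  mid=-2.75346 |R|=0.95306 →hi
  mid=-2.77894 |R|=0.99046 →hi
  mid=-2.79167 |R|=1.00966 →lo
  mid=-2.78531 |R|=1.00002 →lo
  ...
  [-2.78531,-2.78511] ⇒ x*=-2.7853
Interval (-2.7853, 0).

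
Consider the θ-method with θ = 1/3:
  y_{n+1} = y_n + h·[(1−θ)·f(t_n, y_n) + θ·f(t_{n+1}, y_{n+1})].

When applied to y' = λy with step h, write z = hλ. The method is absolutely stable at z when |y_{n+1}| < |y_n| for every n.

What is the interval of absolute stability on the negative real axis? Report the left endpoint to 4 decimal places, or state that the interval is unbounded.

On y'=λy, z=hλ:
  y_{n+1} = y_n + z·[2/3·y_n + 1/3·y_{n+1}] ⇒ (1 − 1/3z)y_{n+1} = (1 + 2/3z)y_n
  ⇒ R(z) = (1 + 2/3z)/(1 − 1/3z).

Solve |R(x)|<1 on ℝ⁻.
x=-1.3: |R|=0.0930
R=−1: 1+2/3x = −1+1/3x ⇒ -1/3x=2 ⇒ x=2/(-1/3)=-6.0000
Confirm numerically:
  x=-4.193: |R|=0.74878 <1
  x=-4.086: |R|=0.72989 <1
  x=-3.405: |R|=0.59485 <1
  x=-6.256: |R|=1.02766 >1
  x=-6.197: |R|=1.02142 >1
So |R|<1 on (-6.0000, 0).

(-6.0000, 0).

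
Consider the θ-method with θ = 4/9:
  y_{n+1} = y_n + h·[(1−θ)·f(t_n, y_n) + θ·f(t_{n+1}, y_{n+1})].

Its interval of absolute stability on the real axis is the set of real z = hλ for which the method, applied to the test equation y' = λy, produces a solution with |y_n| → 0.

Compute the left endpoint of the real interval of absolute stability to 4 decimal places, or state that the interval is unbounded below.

On y'=λy, z=hλ:
  y_{n+1} = y_n + z·[5/9·y_n + 4/9·y_{n+1}] ⇒ (1 − 4/9z)y_{n+1} = (1 + 5/9z)y_n
  R(z) = (1 + 5/9z)/(1 − 4/9z).

Find x<0 with |R(x)|<1.
x=-1.65: |R|=0.0481
R=−1: 1+5/9x = −1+4/9x ⇒ -1/9x=2 ⇒ x=2/(-1/9)=-18.0000
Confirm numerically:
  x=-11.506: |R|=0.88198 <1
  x=-9.700: |R|=0.82636 <1
  x=-9.172: |R|=0.80678 <1
  x=-18.298: |R|=1.00363 >1
  x=-18.060: |R|=1.00074 >1
So |R|<1 on (-18.0000, 0).

left endpoint -18.0000.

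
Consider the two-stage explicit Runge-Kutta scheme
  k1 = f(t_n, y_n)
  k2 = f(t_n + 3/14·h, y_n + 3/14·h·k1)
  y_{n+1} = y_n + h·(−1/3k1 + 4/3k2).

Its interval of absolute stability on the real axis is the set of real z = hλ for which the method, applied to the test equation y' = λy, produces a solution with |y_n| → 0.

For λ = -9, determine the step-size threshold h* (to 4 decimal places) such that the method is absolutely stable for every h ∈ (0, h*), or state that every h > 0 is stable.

Set f=λy, z=hλ:
  k1=λy_n ⇒ h·k1=z·y_n;  k2=λ(1+3/14z)y_n ⇒ h·k2=z(1+3/14z)y_n
  y_{n+1}/y_n = 1 − 1/3z + 4/3z(1+3/14z) = 1 + z + 2/7z²
  so R(z) = 1 + z + 2/7z².

Need |R(x)|<1, x<0.
x=-1.8: |R|=0.1257
R=1: x+2/7x²=0 ⇒ x=−7/2=-3.5000; min R=1−1/(4·2/7)=0.1250>−1
Confirm numerically:
  x=-2.840: |R|=0.46446 <1
  x=-2.559: |R|=0.31199 <1
  x=-2.553: |R|=0.30923 <1
  x=-2.321: |R|=0.21815 <1
  x=-3.943: |R|=1.49907 >1
  x=-3.933: |R|=1.48657 >1
  x=-3.723: |R|=1.23721 >1
Stable set (-3.5000, 0).

(-3.5000,0); λ=-9 ⇒ h* = (7/2)/9 = 0.3889.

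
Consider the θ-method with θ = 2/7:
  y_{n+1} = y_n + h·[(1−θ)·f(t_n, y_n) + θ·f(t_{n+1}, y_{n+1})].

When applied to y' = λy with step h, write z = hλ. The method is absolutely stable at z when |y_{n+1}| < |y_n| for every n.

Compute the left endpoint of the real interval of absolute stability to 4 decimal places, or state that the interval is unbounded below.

left endpoint -4.6667.

Set f=λy, z=hλ:
  y_{n+1} = y_n + z·[5/7·y_n + 2/7·y_{n+1}] ⇒ (1 − 2/7z)y_{n+1} = (1 + 5/7z)y_n
  R(z) = (1 + 5/7z)/(1 − 2/7z).

Need |R(x)|<1, x<0.
x=-1.41: |R|=0.0051
R=−1: 1+5/7x = −1+2/7x ⇒ -3/7x=2 ⇒ x=2/(-3/7)=-4.6667
Confirm numerically:
  x=-2.819: |R|=0.56140 <1
  x=-2.124: |R|=0.32183 <1
  x=-2.068: |R|=0.29993 <1
  x=-5.211: |R|=1.09373 >1
  x=-5.001: |R|=1.05899 >1
So |R|<1 on (-4.6667, 0).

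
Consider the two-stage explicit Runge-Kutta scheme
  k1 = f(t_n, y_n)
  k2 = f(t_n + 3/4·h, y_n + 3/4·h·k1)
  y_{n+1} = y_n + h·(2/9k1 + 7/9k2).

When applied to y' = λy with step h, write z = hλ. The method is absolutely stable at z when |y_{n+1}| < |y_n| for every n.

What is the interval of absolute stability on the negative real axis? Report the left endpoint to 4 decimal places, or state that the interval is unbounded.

(-1.7143, 0).

With y'=λy (z=hλ):
  k1=λy_n ⇒ h·k1=z·y_n;  k2=λ(1+3/4z)y_n ⇒ h·k2=z(1+3/4z)y_n
  y_{n+1}/y_n = 1 + 2/9z + 7/9z(1+3/4z) = 1 + z + 7/12z²
  ⇒ R(z) = 1 + z + 7/12z².

Solve |R(x)|<1 on ℝ⁻.
x=-0.35: |R|=0.7215
R=1: x+7/12x²=0 ⇒ x=−12/7=-1.7143; min R=1−1/(4·7/12)=0.5714>−1
Confirm numerically:
  x=-1.592: |R|=0.88644 <1
  x=-1.557: |R|=0.85715 <1
  x=-1.060: |R|=0.59543 <1
  x=-1.029: |R|=0.58866 <1
  x=-2.231: |R|=1.67246 >1
  x=-1.789: |R|=1.07797 >1
  x=-1.735: |R|=1.02096 >1
So |R|<1 on (-1.7143, 0).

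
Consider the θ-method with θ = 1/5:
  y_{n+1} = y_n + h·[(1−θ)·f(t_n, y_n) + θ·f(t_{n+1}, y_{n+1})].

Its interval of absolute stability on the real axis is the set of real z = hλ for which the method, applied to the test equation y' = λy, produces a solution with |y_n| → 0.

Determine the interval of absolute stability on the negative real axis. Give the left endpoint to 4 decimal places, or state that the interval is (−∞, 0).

On y'=λy, z=hλ:
  y_{n+1} = y_n + z·[4/5·y_n + 1/5·y_{n+1}] ⇒ (1 − 1/5z)y_{n+1} = (1 + 4/5z)y_n
  R(z) = (1 + 4/5z)/(1 − 1/5z).

Find x<0 with |R(x)|<1.
x=-0.82: |R|=0.2955
R=−1: 1+4/5x = −1+1/5x ⇒ -3/5x=2 ⇒ x=2/(-3/5)=-3.3333
Confirm numerically:
  x=-3.253: |R|=0.97080 <1
  x=-2.147: |R|=0.50203 <1
  x=-1.979: |R|=0.41782 <1
  x=-1.827: |R|=0.33807 <1
  x=-3.929: |R|=1.20013 >1
  x=-3.722: |R|=1.13368 >1
  x=-3.362: |R|=1.01028 >1
Stable set (-3.3333, 0).

(-3.3333, 0).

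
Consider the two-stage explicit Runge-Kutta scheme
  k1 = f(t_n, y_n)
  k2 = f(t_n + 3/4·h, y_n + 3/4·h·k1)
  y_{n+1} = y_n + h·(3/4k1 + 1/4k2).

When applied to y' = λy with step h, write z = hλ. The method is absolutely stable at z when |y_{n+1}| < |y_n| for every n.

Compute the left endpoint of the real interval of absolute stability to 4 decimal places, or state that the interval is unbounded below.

z* = -5.3333.

With y'=λy (z=hλ):
  k1=λy_n ⇒ h·k1=z·y_n;  k2=λ(1+3/4z)y_n ⇒ h·k2=z(1+3/4z)y_n
  y_{n+1}/y_n = 1 + 3/4z + 1/4z(1+3/4z) = 1 + z + 3/16z²
  ⇒ R(z) = 1 + z + 3/16z².

Need |R(x)|<1, x<0.
x=-0.51: |R|=0.5388
R=1: x+3/16x²=0 ⇒ x=−16/3=-5.3333; min R=1−1/(4·3/16)=-0.3333>−1
Confirm numerically:
  x=-2.970: |R|=0.31608 <1
  x=-2.624: |R|=0.33299 <1
  x=-2.571: |R|=0.33162 <1
  x=-5.777: |R|=1.48057 >1
  x=-5.427: |R|=1.09531 >1
Stable set (-5.3333, 0).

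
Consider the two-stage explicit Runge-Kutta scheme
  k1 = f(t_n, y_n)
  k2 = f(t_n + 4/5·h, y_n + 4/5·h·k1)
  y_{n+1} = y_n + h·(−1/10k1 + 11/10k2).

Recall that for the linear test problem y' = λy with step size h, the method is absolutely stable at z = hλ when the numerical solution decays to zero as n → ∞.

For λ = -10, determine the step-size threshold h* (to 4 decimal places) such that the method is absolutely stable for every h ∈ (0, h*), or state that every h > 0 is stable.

(-1.1364,0); λ=-10 ⇒ h* = (25/22)/10 = 0.1136.

Test eqn y'=λy, z=hλ:
  k1=λy_n ⇒ h·k1=z·y_n;  k2=λ(1+4/5z)y_n ⇒ h·k2=z(1+4/5z)y_n
  y_{n+1}/y_n = 1 − 1/10z + 11/10z(1+4/5z) = 1 + z + 22/25z²
  so R(z) = 1 + z + 22/25z².

Boundary: |R(x)|=1, x<0.
x=-0.75: |R|=0.7450
R=1: x+22/25x²=0 ⇒ x=−25/22=-1.1364; min R=1−1/(4·22/25)=0.7159>−1
Confirm numerically:
  x=-0.851: |R|=0.78630 <1
  x=-0.754: |R|=0.74629 <1
  x=-0.564: |R|=0.71592 <1
  x=-1.482: |R|=1.45077 >1
  x=-1.332: |R|=1.22932 >1
Stable set (-1.1364, 0).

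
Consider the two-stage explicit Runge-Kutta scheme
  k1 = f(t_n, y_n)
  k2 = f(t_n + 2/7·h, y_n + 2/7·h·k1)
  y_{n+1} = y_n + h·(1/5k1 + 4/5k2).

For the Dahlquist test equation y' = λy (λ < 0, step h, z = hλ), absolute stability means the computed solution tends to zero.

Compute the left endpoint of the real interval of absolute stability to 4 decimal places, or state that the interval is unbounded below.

z* = -4.3750.

Test eqn y'=λy, z=hλ:
  k1=λy_n ⇒ h·k1=z·y_n;  k2=λ(1+2/7z)y_n ⇒ h·k2=z(1+2/7z)y_n
  y_{n+1}/y_n = 1 + 1/5z + 4/5z(1+2/7z) = 1 + z + 8/35z²
  R(z) = 1 + z + 8/35z².

Need |R(x)|<1, x<0.
x=-0.71: |R|=0.4052
R=1: x+8/35x²=0 ⇒ x=−35/8=-4.3750; min R=1−1/(4·8/35)=-0.0938>−1
Confirm numerically:
  x=-4.230: |R|=0.85981 <1
  x=-3.403: |R|=0.24395 <1
  x=-3.267: |R|=0.17261 <1
  x=-4.749: |R|=1.40597 >1
  x=-4.538: |R|=1.16907 >1
Interval (-4.3750, 0).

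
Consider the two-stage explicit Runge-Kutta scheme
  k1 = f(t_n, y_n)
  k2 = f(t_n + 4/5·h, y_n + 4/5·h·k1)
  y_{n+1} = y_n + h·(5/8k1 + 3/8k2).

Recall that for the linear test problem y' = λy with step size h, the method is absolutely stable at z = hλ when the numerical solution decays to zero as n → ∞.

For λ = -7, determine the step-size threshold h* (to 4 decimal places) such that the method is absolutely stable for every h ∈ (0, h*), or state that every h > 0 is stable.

(-3.3333,0); λ=-7 ⇒ h* = (10/3)/7 = 0.4762.

On y'=λy, z=hλ:
  k1=λy_n ⇒ h·k1=z·y_n;  k2=λ(1+4/5z)y_n ⇒ h·k2=z(1+4/5z)y_n
  y_{n+1}/y_n = 1 + 5/8z + 3/8z(1+4/5z) = 1 + z + 3/10z²
  ⇒ R(z) = 1 + z + 3/10z².

Find x<0 with |R(x)|<1.
x=-1.33: |R|=0.2007
R=1: x+3/10x²=0 ⇒ x=−10/3=-3.3333; min R=1−1/(4·3/10)=0.1667>−1
Confirm numerically:
  x=-2.313: |R|=0.29199 <1
  x=-2.253: |R|=0.26980 <1
  x=-1.966: |R|=0.19355 <1
  x=-1.580: |R|=0.16892 <1
  x=-3.688: |R|=1.39240 >1
  x=-3.641: |R|=1.33606 >1
  x=-3.487: |R|=1.16075 >1
So |R|<1 on (-3.3333, 0).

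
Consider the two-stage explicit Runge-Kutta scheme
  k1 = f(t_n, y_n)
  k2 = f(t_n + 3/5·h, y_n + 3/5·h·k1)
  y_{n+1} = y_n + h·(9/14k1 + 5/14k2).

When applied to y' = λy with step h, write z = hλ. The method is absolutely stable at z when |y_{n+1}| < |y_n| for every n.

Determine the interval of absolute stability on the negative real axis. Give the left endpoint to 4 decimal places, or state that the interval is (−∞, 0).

(-4.6667, 0).

Test eqn y'=λy, z=hλ:
  k1=λy_n ⇒ h·k1=z·y_n;  k2=λ(1+3/5z)y_n ⇒ h·k2=z(1+3/5z)y_n
  y_{n+1}/y_n = 1 + 9/14z + 5/14z(1+3/5z) = 1 + z + 3/14z²
  ⇒ R(z) = 1 + z + 3/14z².

Need |R(x)|<1, x<0.
x=-1.01: |R|=0.2086
R=1: x+3/14x²=0 ⇒ x=−14/3=-4.6667; min R=1−1/(4·3/14)=-0.1667>−1
Confirm numerically:
  x=-4.614: |R|=0.94793 <1
  x=-4.186: |R|=0.56884 <1
  x=-4.033: |R|=0.45238 <1
  x=-2.630: |R|=0.14781 <1
  x=-5.208: |R|=1.60413 >1
  x=-5.201: |R|=1.59551 >1
Interval (-4.6667, 0).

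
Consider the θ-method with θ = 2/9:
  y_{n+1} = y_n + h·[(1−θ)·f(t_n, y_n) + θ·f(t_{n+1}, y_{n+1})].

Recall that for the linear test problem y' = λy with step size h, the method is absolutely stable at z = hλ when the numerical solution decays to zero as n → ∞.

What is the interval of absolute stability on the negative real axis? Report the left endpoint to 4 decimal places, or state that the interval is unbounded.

(-3.6000, 0).

Set f=λy, z=hλ:
  y_{n+1} = y_n + z·[7/9·y_n + 2/9·y_{n+1}] ⇒ (1 − 2/9z)y_{n+1} = (1 + 7/9z)y_n
  so R(z) = (1 + 7/9z)/(1 − 2/9z).

Solve |R(x)|<1 on ℝ⁻.
x=-1.02: |R|=0.1685
R=−1: 1+7/9x = −1+2/9x ⇒ -5/9x=2 ⇒ x=2/(-5/9)=-3.6000
Confirm numerically:
  x=-3.099: |R|=0.83518 <1
  x=-2.387: |R|=0.55968 <1
  x=-1.896: |R|=0.33396 <1
  x=-1.596: |R|=0.17815 <1
  x=-4.093: |R|=1.14343 >1
  x=-3.893: |R|=1.08728 >1
  x=-3.698: |R|=1.02989 >1
Interval (-3.6000, 0).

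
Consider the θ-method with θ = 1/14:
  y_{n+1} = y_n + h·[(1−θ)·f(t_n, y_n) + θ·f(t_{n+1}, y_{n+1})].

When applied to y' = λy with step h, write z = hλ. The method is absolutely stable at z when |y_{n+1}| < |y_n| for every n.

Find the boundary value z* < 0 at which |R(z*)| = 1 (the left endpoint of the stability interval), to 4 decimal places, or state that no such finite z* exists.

On y'=λy, z=hλ:
  y_{n+1} = y_n + z·[13/14·y_n + 1/14·y_{n+1}] ⇒ (1 − 1/14z)y_{n+1} = (1 + 13/14z)y_n
  Hence R(z) = (1 + 13/14z)/(1 − 1/14z).

Solve |R(x)|<1 on ℝ⁻.
x=-1.13: |R|=0.0456
R=−1: 1+13/14x = −1+1/14x ⇒ -6/7x=2 ⇒ x=2/(-6/7)=-2.3333
Confirm numerically:
  x=-1.545: |R|=0.39144 <1
  x=-1.429: |R|=0.29665 <1
  x=-1.042: |R|=0.03018 <1
  x=-2.646: |R|=1.22540 >1
  x=-2.550: |R|=1.15710 >1
  x=-2.407: |R|=1.05388 >1
So |R|<1 on (-2.3333, 0).

left endpoint -2.3333.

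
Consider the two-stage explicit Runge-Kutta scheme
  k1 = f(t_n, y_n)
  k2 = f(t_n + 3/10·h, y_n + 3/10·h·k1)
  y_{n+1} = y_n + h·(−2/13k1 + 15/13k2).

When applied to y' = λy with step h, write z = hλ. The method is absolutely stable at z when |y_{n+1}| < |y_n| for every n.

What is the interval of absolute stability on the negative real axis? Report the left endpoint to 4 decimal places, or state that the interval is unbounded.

(-2.8889, 0).

On y'=λy, z=hλ:
  k1=λy_n ⇒ h·k1=z·y_n;  k2=λ(1+3/10z)y_n ⇒ h·k2=z(1+3/10z)y_n
  y_{n+1}/y_n = 1 − 2/13z + 15/13z(1+3/10z) = 1 + z + 9/26z²
  Hence R(z) = 1 + z + 9/26z².

Need |R(x)|<1, x<0.
x=-1.65: |R|=0.2924
R=1: x+9/26x²=0 ⇒ x=−26/9=-2.8889; min R=1−1/(4·9/26)=0.2778>−1
Confirm numerically:
  x=-1.859: |R|=0.33727 <1
  x=-1.839: |R|=0.33166 <1
  x=-1.754: |R|=0.31095 <1
  x=-1.737: |R|=0.30740 <1
  x=-3.468: |R|=1.69520 >1
  x=-3.328: |R|=1.50586 >1
  x=-3.000: |R|=1.11538 >1
Stable set (-2.8889, 0).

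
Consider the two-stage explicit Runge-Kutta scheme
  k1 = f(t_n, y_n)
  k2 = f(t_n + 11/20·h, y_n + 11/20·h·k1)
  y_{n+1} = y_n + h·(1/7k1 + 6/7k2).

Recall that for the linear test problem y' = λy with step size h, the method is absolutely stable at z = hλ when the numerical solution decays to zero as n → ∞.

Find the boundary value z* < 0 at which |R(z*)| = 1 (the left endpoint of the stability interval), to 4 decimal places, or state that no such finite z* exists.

left endpoint -2.1212.

With y'=λy (z=hλ):
  k1=λy_n ⇒ h·k1=z·y_n;  k2=λ(1+11/20z)y_n ⇒ h·k2=z(1+11/20z)y_n
  y_{n+1}/y_n = 1 + 1/7z + 6/7z(1+11/20z) = 1 + z + 33/70z²
  ⇒ R(z) = 1 + z + 33/70z².

Boundary: |R(x)|=1, x<0.
x=-0.65: |R|=0.5492
R=1: x+33/70x²=0 ⇒ x=−70/33=-2.1212; min R=1−1/(4·33/70)=0.4697>−1
Confirm numerically:
  x=-2.097: |R|=0.97606 <1
  x=-1.664: |R|=0.64134 <1
  x=-1.268: |R|=0.48997 <1
  x=-1.164: |R|=0.47474 <1
  x=-2.324: |R|=1.22217 >1
  x=-2.169: |R|=1.04886 >1
Stable set (-2.1212, 0).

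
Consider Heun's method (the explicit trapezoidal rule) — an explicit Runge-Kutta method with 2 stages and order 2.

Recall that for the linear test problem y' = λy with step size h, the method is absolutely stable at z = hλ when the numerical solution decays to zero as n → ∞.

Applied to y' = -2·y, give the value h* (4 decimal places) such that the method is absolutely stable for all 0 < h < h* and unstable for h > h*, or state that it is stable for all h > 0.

Test eqn y'=λy, z=hλ:
  order 2, 2-stage ⇒ R(z)=1+z+z^2/2
  (e.g. R(-0.99)=0.50005, |R|=0.50005)

Need |R(x)|<1, x<0.
x=-0.99: |R|=0.5000
|R(-2.18)|=1.1962 |R(-1.66)|=0.7178 |R(-0.68)|=0.5512
Bisect:
  x_lo=-2.5821 |R|=1.7515  x_hi=-0.1722 |R|=0.8427
  mid=-1.37712 |R|=0.57111 →hi
  mid=-1.97959 |R|=0.97980 →hi
  mid=-2.28083 |R|=1.32027 →lo
  mid=-2.13021 |R|=1.13869 →lo
  mid=-2.05490 |R|=1.05641 →lo
  mid=-2.01725 |R|=1.01740 →lo
  mid=-1.99842 |R|=0.99842 →hi
  mid=-2.00783 |R|=1.00787 →lo
  ...
  [-2.00004,-1.99989] ⇒ x*=-2.0000
Interval (-2.0000, 0).

(-2.0000,0); λ=-2 ⇒ h* = 1.0000.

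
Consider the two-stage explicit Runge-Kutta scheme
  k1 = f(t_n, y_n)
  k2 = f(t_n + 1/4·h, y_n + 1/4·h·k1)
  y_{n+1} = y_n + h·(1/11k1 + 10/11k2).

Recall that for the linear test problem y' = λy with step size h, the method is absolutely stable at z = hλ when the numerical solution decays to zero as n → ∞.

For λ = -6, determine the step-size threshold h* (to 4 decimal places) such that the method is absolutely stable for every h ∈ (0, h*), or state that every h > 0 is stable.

(-4.4000,0); λ=-6 ⇒ h* = (22/5)/6 = 0.7333.

Test eqn y'=λy, z=hλ:
  k1=λy_n ⇒ h·k1=z·y_n;  k2=λ(1+1/4z)y_n ⇒ h·k2=z(1+1/4z)y_n
  y_{n+1}/y_n = 1 + 1/11z + 10/11z(1+1/4z) = 1 + z + 5/22z²
  so R(z) = 1 + z + 5/22z².

Need |R(x)|<1, x<0.
x=-1.12: |R|=0.1651
R=1: x+5/22x²=0 ⇒ x=−22/5=-4.4000; min R=1−1/(4·5/22)=-0.1000>−1
Confirm numerically:
  x=-3.973: |R|=0.61444 <1
  x=-3.132: |R|=0.09741 <1
  x=-2.403: |R|=0.09063 <1
  x=-4.718: |R|=1.34098 >1
  x=-4.549: |R|=1.15405 >1
Stable set (-4.4000, 0).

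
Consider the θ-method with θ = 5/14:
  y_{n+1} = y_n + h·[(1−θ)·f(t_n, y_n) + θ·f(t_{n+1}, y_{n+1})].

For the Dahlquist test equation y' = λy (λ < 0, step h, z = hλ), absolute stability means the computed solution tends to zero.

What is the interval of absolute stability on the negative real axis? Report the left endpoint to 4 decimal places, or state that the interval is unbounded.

Set f=λy, z=hλ:
  y_{n+1} = y_n + z·[9/14·y_n + 5/14·y_{n+1}] ⇒ (1 − 5/14z)y_{n+1} = (1 + 9/14z)y_n
  R(z) = (1 + 9/14z)/(1 − 5/14z).

Boundary: |R(x)|=1, x<0.
x=-1.08: |R|=0.2206
R=−1: 1+9/14x = −1+5/14x ⇒ -2/7x=2 ⇒ x=2/(-2/7)=-7.0000
Confirm numerically:
  x=-5.919: |R|=0.90081 <1
  x=-5.035: |R|=0.79936 <1
  x=-3.910: |R|=0.63159 <1
  x=-7.346: |R|=1.02728 >1
  x=-7.072: |R|=1.00583 >1
  x=-7.038: |R|=1.00309 >1
So |R|<1 on (-7.0000, 0).

z∈(-7.0000,0).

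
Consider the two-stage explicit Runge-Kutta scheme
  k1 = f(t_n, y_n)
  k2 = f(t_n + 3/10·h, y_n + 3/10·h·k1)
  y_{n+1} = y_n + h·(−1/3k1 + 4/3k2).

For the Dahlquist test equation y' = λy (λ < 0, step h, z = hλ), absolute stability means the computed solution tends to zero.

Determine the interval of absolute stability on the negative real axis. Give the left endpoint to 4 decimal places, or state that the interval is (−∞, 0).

With y'=λy (z=hλ):
  k1=λy_n ⇒ h·k1=z·y_n;  k2=λ(1+3/10z)y_n ⇒ h·k2=z(1+3/10z)y_n
  y_{n+1}/y_n = 1 − 1/3z + 4/3z(1+3/10z) = 1 + z + 2/5z²
  so R(z) = 1 + z + 2/5z².

Solve |R(x)|<1 on ℝ⁻.
x=-1.13: |R|=0.3808
R=1: x+2/5x²=0 ⇒ x=−5/2=-2.5000; min R=1−1/(4·2/5)=0.3750>−1
Confirm numerically:
  x=-2.401: |R|=0.90492 <1
  x=-2.043: |R|=0.62654 <1
  x=-1.664: |R|=0.44356 <1
  x=-2.570: |R|=1.07196 >1
  x=-2.545: |R|=1.04581 >1
Interval (-2.5000, 0).

(-2.5000, 0).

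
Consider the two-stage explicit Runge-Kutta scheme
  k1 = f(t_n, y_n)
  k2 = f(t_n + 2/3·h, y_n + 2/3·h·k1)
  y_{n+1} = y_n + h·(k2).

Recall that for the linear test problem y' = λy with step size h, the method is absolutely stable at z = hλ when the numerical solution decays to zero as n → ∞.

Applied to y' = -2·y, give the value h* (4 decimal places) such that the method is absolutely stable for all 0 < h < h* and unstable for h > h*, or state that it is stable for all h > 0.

(-1.5000,0); λ=-2 ⇒ h* = (3/2)/2 = 0.7500.

On y'=λy, z=hλ:
  k1=λy_n ⇒ h·k1=z·y_n;  k2=λ(1+2/3z)y_n ⇒ h·k2=z(1+2/3z)y_n
  y_{n+1}/y_n = 1 + z(1+2/3z) = 1 + z + 2/3z²
  R(z) = 1 + z + 2/3z².

Find x<0 with |R(x)|<1.
x=-0.43: |R|=0.6933
R=1: x+2/3x²=0 ⇒ x=−3/2=-1.5000; min R=1−1/(4·2/3)=0.6250>−1
Confirm numerically:
  x=-1.341: |R|=0.85785 <1
  x=-0.859: |R|=0.63292 <1
  x=-0.650: |R|=0.63167 <1
  x=-1.844: |R|=1.42289 >1
  x=-1.752: |R|=1.29434 >1
Interval (-1.5000, 0).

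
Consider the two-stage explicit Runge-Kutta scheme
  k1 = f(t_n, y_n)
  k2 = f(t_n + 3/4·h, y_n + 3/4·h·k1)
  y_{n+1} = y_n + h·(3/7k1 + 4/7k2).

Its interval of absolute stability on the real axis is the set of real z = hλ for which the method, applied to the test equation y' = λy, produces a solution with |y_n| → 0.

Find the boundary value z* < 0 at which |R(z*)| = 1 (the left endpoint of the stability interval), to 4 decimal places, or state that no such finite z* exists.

left endpoint -2.3333.

Test eqn y'=λy, z=hλ:
  k1=λy_n ⇒ h·k1=z·y_n;  k2=λ(1+3/4z)y_n ⇒ h·k2=z(1+3/4z)y_n
  y_{n+1}/y_n = 1 + 3/7z + 4/7z(1+3/4z) = 1 + z + 3/7z²
  Hence R(z) = 1 + z + 3/7z².

Boundary: |R(x)|=1, x<0.
x=-1.79: |R|=0.5832
R=1: x+3/7x²=0 ⇒ x=−7/3=-2.3333; min R=1−1/(4·3/7)=0.4167>−1
Confirm numerically:
  x=-2.094: |R|=0.78522 <1
  x=-2.046: |R|=0.74805 <1
  x=-1.427: |R|=0.44571 <1
  x=-2.859: |R|=1.64409 >1
  x=-2.728: |R|=1.46142 >1
  x=-2.355: |R|=1.02187 >1
Stable set (-2.3333, 0).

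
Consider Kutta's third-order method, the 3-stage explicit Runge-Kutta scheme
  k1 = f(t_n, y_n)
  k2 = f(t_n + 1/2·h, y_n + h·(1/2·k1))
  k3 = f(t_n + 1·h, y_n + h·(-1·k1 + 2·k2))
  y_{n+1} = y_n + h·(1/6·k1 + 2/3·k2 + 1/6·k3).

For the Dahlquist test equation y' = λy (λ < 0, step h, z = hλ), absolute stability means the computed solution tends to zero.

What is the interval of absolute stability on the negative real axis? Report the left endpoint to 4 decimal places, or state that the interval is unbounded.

On y'=λy, z=hλ:
  order 3, 3-stage ⇒ R(z)=1+z+z^2/2+z^3/6
  (e.g. R(-0.42)=0.65585, |R|=0.65585)

Boundary: |R(x)|=1, x<0.
x=-0.42: |R|=0.6559
|R(-1.73)|=0.0965 |R(-1.67)|=0.0518 |R(-1.61)|=0.0095
Bisect:
  x_lo=-2.9889 |R|=1.9723  x_hi=-0.0840 |R|=0.9194
  mid=-1.53644 |R|=0.03938 →hi
  mid=-2.26266 |R|=0.63351 →hi
  mid=-2.62577 |R|=1.19573 →lo
  mid=-2.44421 |R|=0.89082 →hi
  mid=-2.53499 |R|=1.03695 →lo
  mid=-2.48960 |R|=0.96235 →hi
  mid=-2.51230 |R|=0.99926 →hi
  mid=-2.52364 |R|=1.01801 →lo
  mid=-2.51797 |R|=1.00861 →lo
  ...
  [-2.51283,-2.51265] ⇒ x*=-2.5127
So |R|<1 on (-2.5127, 0).

z∈(-2.5127,0).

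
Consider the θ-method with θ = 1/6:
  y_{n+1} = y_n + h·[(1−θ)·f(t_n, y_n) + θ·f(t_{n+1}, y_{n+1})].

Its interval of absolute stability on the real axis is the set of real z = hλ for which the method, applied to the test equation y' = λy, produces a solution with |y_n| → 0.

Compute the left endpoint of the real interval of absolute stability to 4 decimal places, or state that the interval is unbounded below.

On y'=λy, z=hλ:
  y_{n+1} = y_n + z·[5/6·y_n + 1/6·y_{n+1}] ⇒ (1 − 1/6z)y_{n+1} = (1 + 5/6z)y_n
  R(z) = (1 + 5/6z)/(1 − 1/6z).

Boundary: |R(x)|=1, x<0.
x=-1.55: |R|=0.2318
R=−1: 1+5/6x = −1+1/6x ⇒ -2/3x=2 ⇒ x=2/(-2/3)=-3.0000
Confirm numerically:
  x=-2.759: |R|=0.88994 <1
  x=-1.745: |R|=0.35184 <1
  x=-1.546: |R|=0.22926 <1
  x=-3.505: |R|=1.21252 >1
  x=-3.332: |R|=1.14231 >1
  x=-3.085: |R|=1.03742 >1
Interval (-3.0000, 0).

z* = -3.0000.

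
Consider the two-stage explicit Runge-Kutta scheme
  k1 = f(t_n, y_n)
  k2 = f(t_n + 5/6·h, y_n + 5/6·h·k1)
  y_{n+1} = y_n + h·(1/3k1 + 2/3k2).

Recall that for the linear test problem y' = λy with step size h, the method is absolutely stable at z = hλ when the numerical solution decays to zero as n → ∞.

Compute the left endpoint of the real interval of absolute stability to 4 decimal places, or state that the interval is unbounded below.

Test eqn y'=λy, z=hλ:
  k1=λy_n ⇒ h·k1=z·y_n;  k2=λ(1+5/6z)y_n ⇒ h·k2=z(1+5/6z)y_n
  y_{n+1}/y_n = 1 + 1/3z + 2/3z(1+5/6z) = 1 + z + 5/9z²
  Hence R(z) = 1 + z + 5/9z².

Need |R(x)|<1, x<0.
x=-0.64: |R|=0.5876
R=1: x+5/9x²=0 ⇒ x=−9/5=-1.8000; min R=1−1/(4·5/9)=0.5500>−1
Confirm numerically:
  x=-1.450: |R|=0.71806 <1
  x=-0.954: |R|=0.55162 <1
  x=-0.749: |R|=0.56267 <1
  x=-2.312: |R|=1.65764 >1
  x=-2.148: |R|=1.41528 >1
  x=-2.097: |R|=1.34601 >1
Interval (-1.8000, 0).

z* = -1.8000.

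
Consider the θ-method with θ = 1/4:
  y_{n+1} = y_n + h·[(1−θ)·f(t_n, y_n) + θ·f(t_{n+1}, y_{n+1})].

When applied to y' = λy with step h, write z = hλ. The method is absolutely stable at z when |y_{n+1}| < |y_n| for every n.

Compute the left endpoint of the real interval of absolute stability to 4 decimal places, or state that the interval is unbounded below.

With y'=λy (z=hλ):
  y_{n+1} = y_n + z·[3/4·y_n + 1/4·y_{n+1}] ⇒ (1 − 1/4z)y_{n+1} = (1 + 3/4z)y_n
  R(z) = (1 + 3/4z)/(1 − 1/4z).

Solve |R(x)|<1 on ℝ⁻.
x=-0.48: |R|=0.5714
R=−1: 1+3/4x = −1+1/4x ⇒ -1/2x=2 ⇒ x=2/(-1/2)=-4.0000
Confirm numerically:
  x=-2.668: |R|=0.60048 <1
  x=-2.200: |R|=0.41935 <1
  x=-2.199: |R|=0.41894 <1
  x=-4.582: |R|=1.13563 >1
  x=-4.208: |R|=1.05068 >1
Interval (-4.0000, 0).

z* = -4.0000.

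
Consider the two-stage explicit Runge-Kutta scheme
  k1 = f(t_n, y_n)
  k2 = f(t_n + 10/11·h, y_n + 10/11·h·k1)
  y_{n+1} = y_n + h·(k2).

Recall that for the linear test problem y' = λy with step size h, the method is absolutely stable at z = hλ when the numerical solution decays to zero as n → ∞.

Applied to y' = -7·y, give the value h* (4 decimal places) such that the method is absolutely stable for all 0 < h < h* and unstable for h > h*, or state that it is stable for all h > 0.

On y'=λy, z=hλ:
  k1=λy_n ⇒ h·k1=z·y_n;  k2=λ(1+10/11z)y_n ⇒ h·k2=z(1+10/11z)y_n
  y_{n+1}/y_n = 1 + z(1+10/11z) = 1 + z + 10/11z²
  Hence R(z) = 1 + z + 10/11z².

Find x<0 with |R(x)|<1.
x=-1.62: |R|=1.7658
R=1: x+10/11x²=0 ⇒ x=−11/10=-1.1000; min R=1−1/(4·10/11)=0.7250>−1
Confirm numerically:
  x=-1.056: |R|=0.95776 <1
  x=-0.669: |R|=0.73787 <1
  x=-0.446: |R|=0.73483 <1
  x=-1.638: |R|=1.80113 >1
  x=-1.503: |R|=1.55064 >1
  x=-1.209: |R|=1.11980 >1
Stable set (-1.1000, 0).

(-1.1000,0); λ=-7 ⇒ h* = (11/10)/7 = 0.1571.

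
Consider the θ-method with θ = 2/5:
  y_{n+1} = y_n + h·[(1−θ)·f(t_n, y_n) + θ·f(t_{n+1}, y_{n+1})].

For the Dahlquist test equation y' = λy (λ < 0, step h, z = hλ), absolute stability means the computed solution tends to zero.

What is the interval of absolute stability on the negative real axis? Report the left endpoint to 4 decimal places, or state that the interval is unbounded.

With y'=λy (z=hλ):
  y_{n+1} = y_n + z·[3/5·y_n + 2/5·y_{n+1}] ⇒ (1 − 2/5z)y_{n+1} = (1 + 3/5z)y_n
  R(z) = (1 + 3/5z)/(1 − 2/5z).

Solve |R(x)|<1 on ℝ⁻.
x=-1: |R|=0.2857
R=−1: 1+3/5x = −1+2/5x ⇒ -1/5x=2 ⇒ x=2/(-1/5)=-10.0000
Confirm numerically:
  x=-8.625: |R|=0.93820 <1
  x=-7.112: |R|=0.84977 <1
  x=-6.995: |R|=0.84176 <1
  x=-10.537: |R|=1.02060 >1
  x=-10.468: |R|=1.01804 >1
  x=-10.350: |R|=1.01362 >1
Interval (-10.0000, 0).

z∈(-10.0000,0).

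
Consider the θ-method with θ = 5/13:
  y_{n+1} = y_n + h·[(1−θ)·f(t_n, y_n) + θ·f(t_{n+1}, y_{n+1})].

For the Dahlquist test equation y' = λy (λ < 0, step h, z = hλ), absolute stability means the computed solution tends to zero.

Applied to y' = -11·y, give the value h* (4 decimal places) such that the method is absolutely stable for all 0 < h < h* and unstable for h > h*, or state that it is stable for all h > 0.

On y'=λy, z=hλ:
  y_{n+1} = y_n + z·[8/13·y_n + 5/13·y_{n+1}] ⇒ (1 − 5/13z)y_{n+1} = (1 + 8/13z)y_n
  ⇒ R(z) = (1 + 8/13z)/(1 − 5/13z).

Solve |R(x)|<1 on ℝ⁻.
x=-0.44: |R|=0.6237
R=−1: 1+8/13x = −1+5/13x ⇒ -3/13x=2 ⇒ x=2/(-3/13)=-8.6667
Confirm numerically:
  x=-8.395: |R|=0.98518 <1
  x=-7.008: |R|=0.89642 <1
  x=-5.961: |R|=0.81037 <1
  x=-5.907: |R|=0.80536 <1
  x=-8.902: |R|=1.01228 >1
  x=-8.877: |R|=1.01100 >1
Stable set (-8.6667, 0).

(-8.6667,0); λ=-11 ⇒ h* = (26/3)/11 = 0.7879.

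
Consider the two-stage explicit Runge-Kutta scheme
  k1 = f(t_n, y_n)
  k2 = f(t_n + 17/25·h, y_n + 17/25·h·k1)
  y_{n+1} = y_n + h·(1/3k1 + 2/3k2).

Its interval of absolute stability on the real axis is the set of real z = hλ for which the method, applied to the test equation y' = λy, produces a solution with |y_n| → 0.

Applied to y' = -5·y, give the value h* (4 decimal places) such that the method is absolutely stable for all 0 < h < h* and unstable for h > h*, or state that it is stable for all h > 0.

Test eqn y'=λy, z=hλ:
  k1=λy_n ⇒ h·k1=z·y_n;  k2=λ(1+17/25z)y_n ⇒ h·k2=z(1+17/25z)y_n
  y_{n+1}/y_n = 1 + 1/3z + 2/3z(1+17/25z) = 1 + z + 34/75z²
  ⇒ R(z) = 1 + z + 34/75z².

Find x<0 with |R(x)|<1.
x=-1.55: |R|=0.5391
R=1: x+34/75x²=0 ⇒ x=−75/34=-2.2059; min R=1−1/(4·34/75)=0.4485>−1
Confirm numerically:
  x=-1.297: |R|=0.46560 <1
  x=-1.079: |R|=0.44879 <1
  x=-1.032: |R|=0.45081 <1
  x=-2.353: |R|=1.15693 >1
  x=-2.348: |R|=1.15127 >1
  x=-2.248: |R|=1.04292 >1
Stable set (-2.2059, 0).

(-2.2059,0); λ=-5 ⇒ h* = (75/34)/5 = 0.4412.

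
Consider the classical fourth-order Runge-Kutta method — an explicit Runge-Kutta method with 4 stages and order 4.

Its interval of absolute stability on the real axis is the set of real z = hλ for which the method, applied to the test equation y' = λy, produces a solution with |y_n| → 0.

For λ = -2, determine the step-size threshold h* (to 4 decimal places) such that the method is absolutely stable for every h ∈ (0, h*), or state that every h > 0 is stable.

(-2.7853,0); λ=-2 ⇒ h* = 1.3926.

On y'=λy, z=hλ:
  order 4, 4-stage ⇒ R(z)=1+z+z^2/2+z^3/6+z^4/24
  (e.g. R(-1.08)=0.34994, |R|=0.34994)

Boundary: |R(x)|=1, x<0.
x=-1.08: |R|=0.3499
|R(-1.73)|=0.2767 |R(-1.05)|=0.3590 |R(-1.01)|=0.3717
Bisect:
  x_lo=-3.5750 |R|=3.0062  x_hi=-0.3499 |R|=0.7048
  mid=-1.96247 |R|=0.32152 →hi
  mid=-2.76874 |R|=0.97533 →hi
  mid=-3.17188 |R|=1.75741 →lo
  mid=-2.97031 |R|=1.31671 →lo
  mid=-2.86953 |R|=1.13460 →lo
  mid=-2.81913 |R|=1.05223 →lo
  mid=-2.79394 |R|=1.01311 →lo
  mid=-2.78134 |R|=0.99406 →hi
  mid=-2.78764 |R|=1.00354 →lo
  mid=-2.78449 |R|=0.99879 →hi
  ...
  [-2.78547,-2.78528] ⇒ x*=-2.7853
So |R|<1 on (-2.7853, 0).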